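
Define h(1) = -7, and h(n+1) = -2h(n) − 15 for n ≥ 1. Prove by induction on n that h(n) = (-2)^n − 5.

Base case: h(1) = -7, and (-2)^1 − 5 = -2 − 5 = -7.
Assume h(j) = (-2)^j − 5 for some j ≥ 1.
Then h(j+1) = -2h(j) − 15 = -2·((-2)^j − 5) − 15 = -2·(-2)^j + 10 − 15 = (-2)^{j+1} − 5.
So the formula holds for j+1, and by induction h(n) = (-2)^n − 5 for all n ≥ 1.

h(n) = (-2)^n − 5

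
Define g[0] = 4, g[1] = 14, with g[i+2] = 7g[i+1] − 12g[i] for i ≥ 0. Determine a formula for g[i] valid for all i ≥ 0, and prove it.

Claim: g[i] = 2·4^i + 2·3^i.

Base cases: g[0] = 4 and 2·4^0 + 2·3^0 = 4; g[1] = 14 and 2·4^1 + 2·3^1 = 14.
Assume g[t] = 2·4^t + 2·3^t for all 0 ≤ t ≤ j, where j ≥ 1.
Then g[j+1] = 7g[j] − 12g[j−1] = 7·(2·4^j + 2·3^j) − 12·(2·4^{j−1} + 2·3^{j−1}) = 2·(7·4 − 12)4^{j−1} + 2·(7·3 − 12)3^{j−1} = 32·4^{j−1} + 18·3^{j−1} = 2·4^{j+1} + 2·3^{j+1}.
By strong induction, g[i] = 2·4^i + 2·3^i for all i ≥ 0.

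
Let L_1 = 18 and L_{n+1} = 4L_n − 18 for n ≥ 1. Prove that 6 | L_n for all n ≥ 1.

Base case: L_1 = 18 = 6·3, so 6 | L_1.
Assume 6 | L_r, so L_r = 6t for some integer t.
Then L_{r+1} = 4L_r − 18 = 4·(6t) − 18 = 6(4t − 3), so 6 | L_{r+1}.
So the property holds for r+1, and by induction 6 | L_n for all n ≥ 1.

6 | L_n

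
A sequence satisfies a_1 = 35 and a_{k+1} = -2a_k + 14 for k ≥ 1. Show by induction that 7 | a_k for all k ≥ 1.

Base case: a_1 = 35 = 7·5, so 7 | a_1.
Assume 7 | a_j, so a_j = 7t for some integer t.
Then a_{j+1} = -2a_j + 14 = -2·(7t) + 14 = 7(-2t + 2), so 7 | a_{j+1}.
Hence 7 | a_k for every k ≥ 1, by induction.

7 | a_k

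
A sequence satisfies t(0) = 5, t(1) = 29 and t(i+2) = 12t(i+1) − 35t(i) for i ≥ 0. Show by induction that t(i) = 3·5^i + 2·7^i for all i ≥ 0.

Base cases: t(0) = 5 and 3·5^0 + 2·7^0 = 5; t(1) = 29 and 3·5^1 + 2·7^1 = 29.
Assume t(p) = 3·5^p + 2·7^p for all 0 ≤ p ≤ j, where j ≥ 1.
Then t(j+1) = 12t(j) − 35t(j−1) = 12·(3·5^j + 2·7^j) − 35·(3·5^{j−1} + 2·7^{j−1}) = 3·(12·5 − 35)5^{j−1} + 2·(12·7 − 35)7^{j−1} = 75·5^{j−1} + 98·7^{j−1} = 3·5^{j+1} + 2·7^{j+1}.
By strong induction, t(i) = 3·5^i + 2·7^i for all i ≥ 0.

t(i) = 3·5^i + 2·7^i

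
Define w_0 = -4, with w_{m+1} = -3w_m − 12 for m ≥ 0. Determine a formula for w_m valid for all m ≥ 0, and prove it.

Claim: w_m = -(-3)^m − 3.

Base case: w_0 = -4, and -(-3)^0 − 3 = -1 − 3 = -4.
Assume w_k = -(-3)^k − 3 for some k ≥ 0.
Then w_{k+1} = -3w_k − 12 = -3·(-(-3)^k − 3) − 12 = 3·(-3)^k + 9 − 12 = -(-3)^{k+1} − 3.
This completes the inductive step, so w_m = -(-3)^m − 3 for all m ≥ 0.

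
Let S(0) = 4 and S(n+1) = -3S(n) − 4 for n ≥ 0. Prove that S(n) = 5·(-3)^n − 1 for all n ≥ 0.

Base case: S(0) = 4, and 5·(-3)^0 − 1 = 5 − 1 = 4.
Assume S(k) = 5·(-3)^k − 1 for some k ≥ 0.
Then S(k+1) = -3S(k) − 4 = -3·(5·(-3)^k − 1) − 4 = -15·(-3)^k + 3 − 4 = 5·(-3)^{k+1} − 1.
Hence S(n) = 5·(-3)^n − 1 for every n ≥ 0, by induction.

S(n) = 5·(-3)^n − 1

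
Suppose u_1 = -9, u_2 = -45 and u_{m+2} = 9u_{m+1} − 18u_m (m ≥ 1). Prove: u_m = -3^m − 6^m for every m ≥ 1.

Base cases: u_1 = -9 and -3^1 − 6^1 = -9; u_2 = -45 and -3^2 − 6^2 = -45.
Assume u_j = -3^j − 6^j for all 1 ≤ j ≤ k, where k ≥ 2.
Then u_{k+1} = 9u_k − 18u_{k−1} = 9·(-3^k − 6^k) − 18·(-3^{k−1} − 6^{k−1}) = -(9·3 − 18)3^{k−1} − (9·6 − 18)6^{k−1} = -9·3^{k−1} − 36·6^{k−1} = -3^{k+1} − 6^{k+1}.
Hence u_m = -3^m − 6^m for every m ≥ 1, by strong induction.

u_m = -3^m − 6^m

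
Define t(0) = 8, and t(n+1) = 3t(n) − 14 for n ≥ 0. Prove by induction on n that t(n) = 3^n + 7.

Base case: t(0) = 8, and 3^0 + 7 = 1 + 7 = 8.
Assume t(j) = 3^j + 7 for some j ≥ 0.
Then t(j+1) = 3t(j) − 14 = 3·(3^j + 7) − 14 = 3^{j+1} + 21 − 14 = 3^{j+1} + 7.
This completes the inductive step, so t(n) = 3^n + 7 for all n ≥ 0.

t(n) = 3^n + 7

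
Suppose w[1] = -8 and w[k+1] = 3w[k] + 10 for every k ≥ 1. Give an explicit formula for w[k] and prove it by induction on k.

Claim: w[k] = -3^k − 5.

Base case: w[1] = -8, and -3^1 − 5 = -3 − 5 = -8.
Assume w[j] = -3^j − 5 for some j ≥ 1.
Then w[j+1] = 3w[j] + 10 = 3·(-3^j − 5) + 10 = -3^{j+1} − 15 + 10 = -3^{j+1} − 5.
Hence w[k] = -3^k − 5 for every k ≥ 1, by induction.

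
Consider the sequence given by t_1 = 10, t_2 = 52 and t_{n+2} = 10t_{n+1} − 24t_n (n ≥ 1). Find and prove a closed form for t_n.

Claim: t_n = 4^n + 6^n.

Base cases: t_1 = 10 and 4^1 + 6^1 = 10; t_2 = 52 and 4^2 + 6^2 = 52.
Assume t_j = 4^j + 6^j for all 1 ≤ j ≤ m, where m ≥ 2.
Then t_{m+1} = 10t_m − 24t_{m−1} = 10·(4^m + 6^m) − 24·(4^{m−1} + 6^{m−1}) = (10·4 − 24)4^{m−1} + (10·6 − 24)6^{m−1} = 16·4^{m−1} + 36·6^{m−1} = 4^{m+1} + 6^{m+1}.
This completes the inductive step, so t_n = 4^n + 6^n for all n ≥ 1.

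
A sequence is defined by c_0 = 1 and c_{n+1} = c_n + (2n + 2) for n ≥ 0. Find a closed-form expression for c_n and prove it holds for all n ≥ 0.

Claim: c_n = n^2 + n + 1.

Base case: c_0 = 1, and 0^2 + 0 + 1 = 1.
Assume c_r = r^2 + r + 1.
Then c_{r+1} = c_r + (2r + 2) = (r^2 + r + 1) + (2r + 2) = r^2 + 3r + 3,
and (r+1)^2 + (r+1) + 1 = r^2 + 3r + 3.
Hence c_n = n^2 + n + 1 for every n ≥ 0, by induction.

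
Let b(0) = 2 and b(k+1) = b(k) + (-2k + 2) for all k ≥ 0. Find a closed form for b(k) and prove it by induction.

Claim: b(k) = -k^2 + 3k + 2.

Base case: b(0) = 2, and -0^2 + 3·0 + 2 = 2.
Assume b(j) = -j^2 + 3j + 2.
Then b(j+1) = b(j) + (-2j + 2) = (-j^2 + 3j + 2) + (-2j + 2) = -j^2 + j + 4,
and -(j+1)^2 + 3·(j+1) + 2 = -j^2 + j + 4.
By induction, b(k) = -k^2 + 3k + 2 for all k ≥ 0.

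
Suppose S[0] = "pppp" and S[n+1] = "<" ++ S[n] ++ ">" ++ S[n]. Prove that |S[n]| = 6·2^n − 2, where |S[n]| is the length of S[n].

Base case: |S[0]| = 4, and 6·2^0 − 2 = 4.
Assume |S[r]| = 6·2^r − 2.
Then |S[r+1]| = 1 + |S[r]| + 1 + |S[r]| = 2|S[r]| + 2 = 2(6·2^r − 2) + 2 = 6·2^{r+1} − 4 + 2 = 6·2^{r+1} − 2.
This completes the inductive step, so |S[n]| = 6·2^n − 2 for all n ≥ 0.

|S[n]| = 6·2^n − 2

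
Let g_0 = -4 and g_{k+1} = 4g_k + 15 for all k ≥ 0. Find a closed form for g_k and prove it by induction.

Claim: g_k = 4^k − 5.

Base case: g_0 = -4, and 4^0 − 5 = 1 − 5 = -4.
Assume g_r = 4^r − 5 for some r ≥ 0.
Then g_{r+1} = 4g_r + 15 = 4·(4^r − 5) + 15 = 4^{r+1} − 20 + 15 = 4^{r+1} − 5.
So the formula holds for r+1, and by induction g_k = 4^k − 5 for all k ≥ 0.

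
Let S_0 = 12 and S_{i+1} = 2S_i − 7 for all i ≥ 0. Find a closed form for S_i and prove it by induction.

Claim: S_i = 5·2^i + 7.

Base case: S_0 = 12, and 5·2^0 + 7 = 5 + 7 = 12.
Assume S_m = 5·2^m + 7 for some m ≥ 0.
Then S_{m+1} = 2S_m − 7 = 2·(5·2^m + 7) − 7 = 10·2^m + 14 − 7 = 5·2^{m+1} + 7.
By induction, S_i = 5·2^i + 7 for all i ≥ 0.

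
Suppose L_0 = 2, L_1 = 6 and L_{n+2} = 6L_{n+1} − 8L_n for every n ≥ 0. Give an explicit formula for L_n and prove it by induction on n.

Claim: L_n = 4^n + 2^n.

Base cases: L_0 = 2 and 4^0 + 2^0 = 2; L_1 = 6 and 4^1 + 2^1 = 6.
Assume L_j = 4^j + 2^j for all 0 ≤ j ≤ m, where m ≥ 1.
Then L_{m+1} = 6L_m − 8L_{m−1} = 6·(4^m + 2^m) − 8·(4^{m−1} + 2^{m−1}) = (6·4 − 8)4^{m−1} + (6·2 − 8)2^{m−1} = 16·4^{m−1} + 4·2^{m−1} = 4^{m+1} + 2^{m+1}.
Hence L_n = 4^n + 2^n for every n ≥ 0, by strong induction.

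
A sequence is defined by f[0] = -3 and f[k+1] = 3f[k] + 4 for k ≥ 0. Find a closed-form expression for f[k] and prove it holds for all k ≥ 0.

Claim: f[k] = -3^k − 2.

Base case: f[0] = -3, and -3^0 − 2 = -1 − 2 = -3.
Assume f[m] = -3^m − 2 for some m ≥ 0.
Then f[m+1] = 3f[m] + 4 = 3·(-3^m − 2) + 4 = -3^{m+1} − 6 + 4 = -3^{m+1} − 2.
By induction, f[k] = -3^k − 2 for all k ≥ 0.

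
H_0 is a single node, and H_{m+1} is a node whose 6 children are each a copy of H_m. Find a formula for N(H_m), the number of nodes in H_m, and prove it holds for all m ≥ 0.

Claim: N(H_m) = (6^{m+1} − 1)/5.

Base case: N(H_0) = 1, and (6^{0+1} − 1)/5 = 1.
Assume N(H_k) = (6^{k+1} − 1)/5.
Then N(H_{k+1}) = 1 + 6N(H_k) = 1 + 6·(6^{k+1} − 1)/5 = 1 + (6^{k+2} − 6)/5 = (5 + 6^{k+2} − 6)/5 = (6^{k+2} − 1)/5.
This completes the inductive step, so N(H_m) = (6^{m+1} − 1)/5 for all m ≥ 0.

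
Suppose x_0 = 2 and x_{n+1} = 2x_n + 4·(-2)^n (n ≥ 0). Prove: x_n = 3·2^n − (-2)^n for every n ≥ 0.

Base case: x_0 = 2, and 3·2^0 − (-2)^0 = 3 − 1 = 2.
Assume x_m = 3·2^m − (-2)^m for some m ≥ 0.
Then x_{m+1} = 2x_m + 4·(-2)^m = 2·(3·2^m − (-2)^m) + 4·(-2)^m = 3·2^{m+1} − 2·(-2)^m + 4·(-2)^m = 3·2^{m+1} + 2·(-2)^m = 3·2^{m+1} − (-2)^{m+1}.
Hence x_n = 3·2^n − (-2)^n for every n ≥ 0, by induction.

x_n = 3·2^n − (-2)^n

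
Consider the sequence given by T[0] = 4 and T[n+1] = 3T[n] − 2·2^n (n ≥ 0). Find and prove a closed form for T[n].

Claim: T[n] = 2·3^n + 2·2^n.

Base case: T[0] = 4, and 2·3^0 + 2·2^0 = 2 + 2 = 4.
Assume T[r] = 2·3^r + 2·2^r for some r ≥ 0.
Then T[r+1] = 3T[r] − 2·2^r = 3·(2·3^r + 2·2^r) − 2·2^r = 2·3^{r+1} + 6·2^r − 2·2^r = 2·3^{r+1} + 4·2^r = 2·3^{r+1} + 2·2^{r+1}.
So the formula holds for r+1, and by induction T[n] = 2·3^n + 2·2^n for all n ≥ 0.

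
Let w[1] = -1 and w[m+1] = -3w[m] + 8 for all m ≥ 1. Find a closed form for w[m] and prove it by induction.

Claim: w[m] = (-3)^m + 2.

Base case: w[1] = -1, and (-3)^1 + 2 = -3 + 2 = -1.
Assume w[k] = (-3)^k + 2 for some k ≥ 1.
Then w[k+1] = -3w[k] + 8 = -3·((-3)^k + 2) + 8 = -3·(-3)^k − 6 + 8 = (-3)^{k+1} + 2.
Hence w[m] = (-3)^m + 2 for every m ≥ 1, by induction.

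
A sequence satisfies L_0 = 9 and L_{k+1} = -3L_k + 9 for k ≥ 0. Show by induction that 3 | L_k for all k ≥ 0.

Base case: L_0 = 9 = 3·3, so 3 | L_0.
Assume 3 | L_m, so L_m = 3t for some integer t.
Then L_{m+1} = -3L_m + 9 = -3·(3t) + 9 = 3(-3t + 3), so 3 | L_{m+1}.
Hence 3 | L_k for every k ≥ 0, by induction.

3 | L_k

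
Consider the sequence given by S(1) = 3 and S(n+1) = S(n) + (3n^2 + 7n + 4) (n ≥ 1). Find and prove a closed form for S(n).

Claim: S(n) = n^3 + 2n^2 + n − 1.

Base case: S(1) = 3, and 1^3 + 2·1^2 + 1 − 1 = 3.
Assume S(k) = k^3 + 2k^2 + k − 1.
Then S(k+1) = S(k) + (3k^2 + 7k + 4) = (k^3 + 2k^2 + k − 1) + (3k^2 + 7k + 4) = k^3 + 5k^2 + 8k + 3,
and (k+1)^3 + 2·(k+1)^2 + (k+1) − 1 = k^3 + 5k^2 + 8k + 3.
By induction, S(n) = n^3 + 2n^2 + n − 1 for all n ≥ 1.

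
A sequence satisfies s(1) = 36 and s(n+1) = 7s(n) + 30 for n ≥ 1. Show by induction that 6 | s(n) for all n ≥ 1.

Base case: s(1) = 36 = 6·6, so 6 | s(1).
Assume 6 | s(j), so s(j) = 6t for some integer t.
Then s(j+1) = 7s(j) + 30 = 7·(6t) + 30 = 6(7t + 5), so 6 | s(j+1).
This completes the inductive step, so 6 | s(n) for all n ≥ 1.

6 | s(n)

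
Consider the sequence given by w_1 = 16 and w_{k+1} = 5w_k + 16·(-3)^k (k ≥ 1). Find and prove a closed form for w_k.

Claim: w_k = 2·5^k − 2·(-3)^k.

Base case: w_1 = 16, and 2·5^1 − 2·(-3)^1 = 10 + 6 = 16.
Assume w_m = 2·5^m − 2·(-3)^m for some m ≥ 1.
Then w_{m+1} = 5w_m + 16·(-3)^m = 5·(2·5^m − 2·(-3)^m) + 16·(-3)^m = 2·5^{m+1} − 10·(-3)^m + 16·(-3)^m = 2·5^{m+1} + 6·(-3)^m = 2·5^{m+1} − 2·(-3)^{m+1}.
Hence w_k = 2·5^k − 2·(-3)^k for every k ≥ 1, by induction.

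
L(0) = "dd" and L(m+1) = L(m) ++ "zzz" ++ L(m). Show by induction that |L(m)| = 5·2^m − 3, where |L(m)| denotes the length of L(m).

Base case: |L(0)| = 2, and 5·2^0 − 3 = 2.
Assume |L(k)| = 5·2^k − 3.
Then |L(k+1)| = |L(k)| + 3 + |L(k)| = 2|L(k)| + 3 = 2(5·2^k − 3) + 3 = 5·2^{k+1} − 6 + 3 = 5·2^{k+1} − 3.
By induction, |L(m)| = 5·2^m − 3 for all m ≥ 0.

|L(m)| = 5·2^m − 3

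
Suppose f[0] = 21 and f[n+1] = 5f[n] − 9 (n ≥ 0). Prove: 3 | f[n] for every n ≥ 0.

Base case: f[0] = 21 = 3·7, so 3 | f[0].
Assume 3 | f[m], so f[m] = 3t for some integer t.
Then f[m+1] = 5f[m] − 9 = 5·(3t) − 9 = 3(5t − 3), so 3 | f[m+1].
By induction, 3 | f[n] for all n ≥ 0.

3 | f[n]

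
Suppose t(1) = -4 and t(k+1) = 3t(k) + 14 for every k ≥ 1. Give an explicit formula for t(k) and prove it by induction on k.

Claim: t(k) = 3^k − 7.

Base case: t(1) = -4, and 3^1 − 7 = 3 − 7 = -4.
Assume t(m) = 3^m − 7 for some m ≥ 1.
Then t(m+1) = 3t(m) + 14 = 3·(3^m − 7) + 14 = 3^{m+1} − 21 + 14 = 3^{m+1} − 7.
So the formula holds for m+1, and by induction t(k) = 3^k − 7 for all k ≥ 1.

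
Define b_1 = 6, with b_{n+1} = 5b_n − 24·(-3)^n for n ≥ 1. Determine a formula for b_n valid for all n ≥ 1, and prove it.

Claim: b_n = 3·5^n + 3·(-3)^n.

Base case: b_1 = 6, and 3·5^1 + 3·(-3)^1 = 15 − 9 = 6.
Assume b_k = 3·5^k + 3·(-3)^k for some k ≥ 1.
Then b_{k+1} = 5b_k − 24·(-3)^k = 5·(3·5^k + 3·(-3)^k) − 24·(-3)^k = 3·5^{k+1} + 15·(-3)^k − 24·(-3)^k = 3·5^{k+1} − 9·(-3)^k = 3·5^{k+1} + 3·(-3)^{k+1}.
So the formula holds for k+1, and by induction b_n = 3·5^n + 3·(-3)^n for all n ≥ 1.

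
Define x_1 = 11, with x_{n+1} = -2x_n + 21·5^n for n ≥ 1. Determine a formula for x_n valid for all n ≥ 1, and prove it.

Claim: x_n = 2·(-2)^n + 3·5^n.

Base case: x_1 = 11, and 2·(-2)^1 + 3·5^1 = -4 + 15 = 11.
Assume x_j = 2·(-2)^j + 3·5^j for some j ≥ 1.
Then x_{j+1} = -2x_j + 21·5^j = -2·(2·(-2)^j + 3·5^j) + 21·5^j = 2·(-2)^{j+1} − 6·5^j + 21·5^j = 2·(-2)^{j+1} + 15·5^j = 2·(-2)^{j+1} + 3·5^{j+1}.
Hence x_n = 2·(-2)^n + 3·5^n for every n ≥ 1, by induction.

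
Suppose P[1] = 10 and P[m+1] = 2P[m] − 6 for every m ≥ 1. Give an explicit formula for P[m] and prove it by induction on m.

Claim: P[m] = 2^{m+1} + 6.

Base case: P[1] = 10, and 2^{1+1} + 6 = 4 + 6 = 10.
Assume P[r] = 2^{r+1} + 6 for some r ≥ 1.
Then P[r+1] = 2P[r] − 6 = 2·(2^{r+1} + 6) − 6 = 2^{r+2} + 12 − 6 = 2^{r+2} + 6.
Hence P[m] = 2^{m+1} + 6 for every m ≥ 1, by induction.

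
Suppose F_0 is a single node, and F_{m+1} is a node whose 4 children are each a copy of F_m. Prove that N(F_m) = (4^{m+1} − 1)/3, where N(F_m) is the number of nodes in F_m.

Base case: N(F_0) = 1, and (4^{0+1} − 1)/3 = 1.
Assume N(F_k) = (4^{k+1} − 1)/3.
Then N(F_{k+1}) = 1 + 4N(F_k) = 1 + 4·(4^{k+1} − 1)/3 = 1 + (4^{k+2} − 4)/3 = (3 + 4^{k+2} − 4)/3 = (4^{k+2} − 1)/3.
So the formula holds for k+1, and by induction N(F_m) = (4^{m+1} − 1)/3 for all m ≥ 0.

N(F_m) = (4^{m+1} − 1)/3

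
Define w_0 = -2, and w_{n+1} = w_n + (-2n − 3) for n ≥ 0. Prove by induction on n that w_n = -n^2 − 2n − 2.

Base case: w_0 = -2, and -0^2 − 2·0 − 2 = -2.
Assume w_m = -m^2 − 2m − 2.
Then w_{m+1} = w_m + (-2m − 3) = (-m^2 − 2m − 2) + (-2m − 3) = -m^2 − 4m − 5,
and -(m+1)^2 − 2·(m+1) − 2 = -m^2 − 4m − 5.
Hence w_n = -n^2 − 2n − 2 for every n ≥ 0, by induction.

w_n = -n^2 − 2n − 2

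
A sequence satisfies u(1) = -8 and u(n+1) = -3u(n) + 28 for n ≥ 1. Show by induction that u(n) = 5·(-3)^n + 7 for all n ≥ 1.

Base case: u(1) = -8, and 5·(-3)^1 + 7 = -15 + 7 = -8.
Assume u(k) = 5·(-3)^k + 7 for some k ≥ 1.
Then u(k+1) = -3u(k) + 28 = -3·(5·(-3)^k + 7) + 28 = -15·(-3)^k − 21 + 28 = 5·(-3)^{k+1} + 7.
Hence u(n) = 5·(-3)^n + 7 for every n ≥ 1, by induction.

u(n) = 5·(-3)^n + 7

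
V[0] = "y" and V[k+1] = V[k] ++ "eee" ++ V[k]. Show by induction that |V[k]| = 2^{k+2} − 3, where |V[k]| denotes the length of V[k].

Base case: |V[0]| = 1, and 2^{0+2} − 3 = 1.
Assume |V[m]| = 2^{m+2} − 3.
Then |V[m+1]| = |V[m]| + 3 + |V[m]| = 2|V[m]| + 3 = 2(2^{m+2} − 3) + 3 = 2^{m+3} − 6 + 3 = 2^{m+3} − 3.
Hence |V[k]| = 2^{k+2} − 3 for every k ≥ 0, by induction.

|V[k]| = 2^{k+2} − 3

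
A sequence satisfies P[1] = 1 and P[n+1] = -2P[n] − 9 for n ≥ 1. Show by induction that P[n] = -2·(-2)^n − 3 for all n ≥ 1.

Base case: P[1] = 1, and -2·(-2)^1 − 3 = 4 − 3 = 1.
Assume P[j] = -2·(-2)^j − 3 for some j ≥ 1.
Then P[j+1] = -2P[j] − 9 = -2·(-2·(-2)^j − 3) − 9 = 4·(-2)^j + 6 − 9 = -2·(-2)^{j+1} − 3.
So the formula holds for j+1, and by induction P[n] = -2·(-2)^n − 3 for all n ≥ 1.

P[n] = -2·(-2)^n − 3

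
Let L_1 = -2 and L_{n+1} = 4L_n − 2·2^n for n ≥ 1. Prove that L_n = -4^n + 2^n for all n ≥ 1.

Base case: L_1 = -2, and -4^1 + 2^1 = -4 + 2 = -2.
Assume L_m = -4^m + 2^m for some m ≥ 1.
Then L_{m+1} = 4L_m − 2·2^m = 4·(-4^m + 2^m) − 2·2^m = -4^{m+1} + 4·2^m − 2·2^m = -4^{m+1} + 2·2^m = -4^{m+1} + 2^{m+1}.
This completes the inductive step, so L_n = -4^n + 2^n for all n ≥ 1.

L_n = -4^n + 2^n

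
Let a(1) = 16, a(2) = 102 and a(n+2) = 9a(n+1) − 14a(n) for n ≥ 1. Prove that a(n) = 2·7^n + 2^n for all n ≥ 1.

Base cases: a(1) = 16 and 2·7^1 + 2^1 = 16; a(2) = 102 and 2·7^2 + 2^2 = 102.
Assume a(j) = 2·7^j + 2^j for all 1 ≤ j ≤ m, where m ≥ 2.
Then a(m+1) = 9a(m) − 14a(m−1) = 9·(2·7^m + 2^m) − 14·(2·7^{m−1} + 2^{m−1}) = 2·(9·7 − 14)7^{m−1} + (9·2 − 14)2^{m−1} = 98·7^{m−1} + 4·2^{m−1} = 2·7^{m+1} + 2^{m+1}.
So the formula holds for m+1, and by strong induction a(n) = 2·7^n + 2^n for all n ≥ 1.

a(n) = 2·7^n + 2^n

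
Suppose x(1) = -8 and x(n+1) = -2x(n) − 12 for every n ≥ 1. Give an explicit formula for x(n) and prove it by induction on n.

Claim: x(n) = 2·(-2)^n − 4.

Base case: x(1) = -8, and 2·(-2)^1 − 4 = -4 − 4 = -8.
Assume x(j) = 2·(-2)^j − 4 for some j ≥ 1.
Then x(j+1) = -2x(j) − 12 = -2·(2·(-2)^j − 4) − 12 = -4·(-2)^j + 8 − 12 = 2·(-2)^{j+1} − 4.
This completes the inductive step, so x(n) = 2·(-2)^n − 4 for all n ≥ 1.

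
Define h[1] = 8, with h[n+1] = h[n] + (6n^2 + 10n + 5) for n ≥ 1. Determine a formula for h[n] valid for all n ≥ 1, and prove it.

Claim: h[n] = 2n^3 + 2n^2 + n + 3.

Base case: h[1] = 8, and 2·1^3 + 2·1^2 + 1 + 3 = 8.
Assume h[j] = 2j^3 + 2j^2 + j + 3.
Then h[j+1] = h[j] + (6j^2 + 10j + 5) = (2j^3 + 2j^2 + j + 3) + (6j^2 + 10j + 5) = 2j^3 + 8j^2 + 11j + 8,
and 2·(j+1)^3 + 2·(j+1)^2 + (j+1) + 3 = 2j^3 + 8j^2 + 11j + 8.
This completes the inductive step, so h[n] = 2n^3 + 2n^2 + n + 3 for all n ≥ 1.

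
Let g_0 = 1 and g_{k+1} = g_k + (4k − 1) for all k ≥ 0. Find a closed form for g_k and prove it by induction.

Claim: g_k = 2k^2 − 3k + 1.

Base case: g_0 = 1, and 2·0^2 − 3·0 + 1 = 1.
Assume g_r = 2r^2 − 3r + 1.
Then g_{r+1} = g_r + (4r − 1) = (2r^2 − 3r + 1) + (4r − 1) = 2r^2 + r,
and 2·(r+1)^2 − 3·(r+1) + 1 = 2r^2 + r.
By induction, g_k = 2k^2 − 3k + 1 for all k ≥ 0.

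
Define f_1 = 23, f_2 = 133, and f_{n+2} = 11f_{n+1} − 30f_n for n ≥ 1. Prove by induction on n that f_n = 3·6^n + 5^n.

Base cases: f_1 = 23 and 3·6^1 + 5^1 = 23; f_2 = 133 and 3·6^2 + 5^2 = 133.
Assume f_j = 3·6^j + 5^j for all 1 ≤ j ≤ k, where k ≥ 2.
Then f_{k+1} = 11f_k − 30f_{k−1} = 11·(3·6^k + 5^k) − 30·(3·6^{k−1} + 5^{k−1}) = 3·(11·6 − 30)6^{k−1} + (11·5 − 30)5^{k−1} = 108·6^{k−1} + 25·5^{k−1} = 3·6^{k+1} + 5^{k+1}.
This completes the inductive step, so f_n = 3·6^n + 5^n for all n ≥ 1.

f_n = 3·6^n + 5^n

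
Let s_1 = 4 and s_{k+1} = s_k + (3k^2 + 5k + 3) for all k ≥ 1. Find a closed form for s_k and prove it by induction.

Claim: s_k = k^3 + k^2 + k + 1.

Base case: s_1 = 4, and 1^3 + 1^2 + 1 + 1 = 4.
Assume s_j = j^3 + j^2 + j + 1.
Then s_{j+1} = s_j + (3j^2 + 5j + 3) = (j^3 + j^2 + j + 1) + (3j^2 + 5j + 3) = j^3 + 4j^2 + 6j + 4,
and (j+1)^3 + (j+1)^2 + (j+1) + 1 = j^3 + 4j^2 + 6j + 4.
By induction, s_k = k^3 + k^2 + k + 1 for all k ≥ 1.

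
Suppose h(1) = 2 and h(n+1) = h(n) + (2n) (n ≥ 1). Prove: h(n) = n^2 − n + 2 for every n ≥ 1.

Base case: h(1) = 2, and 1^2 − 1 + 2 = 2.
Assume h(j) = j^2 − j + 2.
Then h(j+1) = h(j) + (2j) = (j^2 − j + 2) + (2j) = j^2 + j + 2,
and (j+1)^2 − (j+1) + 2 = j^2 + j + 2.
By induction, h(n) = n^2 − n + 2 for all n ≥ 1.

h(n) = n^2 − n + 2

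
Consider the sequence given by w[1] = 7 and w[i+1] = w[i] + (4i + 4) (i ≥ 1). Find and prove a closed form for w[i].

Claim: w[i] = 2i^2 + 2i + 3.

Base case: w[1] = 7, and 2·1^2 + 2·1 + 3 = 7.
Assume w[k] = 2k^2 + 2k + 3.
Then w[k+1] = w[k] + (4k + 4) = (2k^2 + 2k + 3) + (4k + 4) = 2k^2 + 6k + 7,
and 2·(k+1)^2 + 2·(k+1) + 3 = 2k^2 + 6k + 7.
Hence w[i] = 2i^2 + 2i + 3 for every i ≥ 1, by induction.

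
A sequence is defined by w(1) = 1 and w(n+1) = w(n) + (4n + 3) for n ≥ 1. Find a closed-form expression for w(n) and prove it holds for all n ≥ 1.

Claim: w(n) = 2n^2 + n − 2.

Base case: w(1) = 1, and 2·1^2 + 1 − 2 = 1.
Assume w(m) = 2m^2 + m − 2.
Then w(m+1) = w(m) + (4m + 3) = (2m^2 + m − 2) + (4m + 3) = 2m^2 + 5m + 1,
and 2·(m+1)^2 + (m+1) − 2 = 2m^2 + 5m + 1.
Hence w(n) = 2n^2 + n − 2 for every n ≥ 1, by induction.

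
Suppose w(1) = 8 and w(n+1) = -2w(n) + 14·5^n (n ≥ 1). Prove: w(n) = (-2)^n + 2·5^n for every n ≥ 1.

Base case: w(1) = 8, and (-2)^1 + 2·5^1 = -2 + 10 = 8.
Assume w(m) = (-2)^m + 2·5^m for some m ≥ 1.
Then w(m+1) = -2w(m) + 14·5^m = -2·((-2)^m + 2·5^m) + 14·5^m = (-2)^{m+1} − 4·5^m + 14·5^m = (-2)^{m+1} + 10·5^m = (-2)^{m+1} + 2·5^{m+1}.
This completes the inductive step, so w(n) = (-2)^n + 2·5^n for all n ≥ 1.

w(n) = (-2)^n + 2·5^n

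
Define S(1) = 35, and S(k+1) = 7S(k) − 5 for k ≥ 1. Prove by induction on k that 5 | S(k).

Base case: S(1) = 35 = 5·7, so 5 | S(1).
Assume 5 | S(m), so S(m) = 5t for some integer t.
Then S(m+1) = 7S(m) − 5 = 7·(5t) − 5 = 5(7t − 1), so 5 | S(m+1).
So the property holds for m+1, and by induction 5 | S(k) for all k ≥ 1.

5 | S(k)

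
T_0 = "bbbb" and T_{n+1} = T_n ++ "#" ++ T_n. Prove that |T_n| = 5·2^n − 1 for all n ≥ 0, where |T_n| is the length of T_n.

Base case: |T_0| = 4, and 5·2^0 − 1 = 4.
Assume |T_m| = 5·2^m − 1.
Then |T_{m+1}| = |T_m| + 1 + |T_m| = 2|T_m| + 1 = 2(5·2^m − 1) + 1 = 5·2^{m+1} − 2 + 1 = 5·2^{m+1} − 1.
By induction, |T_n| = 5·2^n − 1 for all n ≥ 0.

|T_n| = 5·2^n − 1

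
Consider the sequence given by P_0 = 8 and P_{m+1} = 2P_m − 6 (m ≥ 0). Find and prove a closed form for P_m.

Claim: P_m = 2^{m+1} + 6.

Base case: P_0 = 8, and 2^{0+1} + 6 = 2 + 6 = 8.
Assume P_j = 2^{j+1} + 6 for some j ≥ 0.
Then P_{j+1} = 2P_j − 6 = 2·(2^{j+1} + 6) − 6 = 2^{j+2} + 12 − 6 = 2^{j+2} + 6.
Hence P_m = 2^{m+1} + 6 for every m ≥ 0, by induction.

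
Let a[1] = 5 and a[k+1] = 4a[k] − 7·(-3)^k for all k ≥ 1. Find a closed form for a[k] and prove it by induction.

Claim: a[k] = 2·4^k + (-3)^k.

Base case: a[1] = 5, and 2·4^1 + (-3)^1 = 8 − 3 = 5.
Assume a[j] = 2·4^j + (-3)^j for some j ≥ 1.
Then a[j+1] = 4a[j] − 7·(-3)^j = 4·(2·4^j + (-3)^j) − 7·(-3)^j = 2·4^{j+1} + 4·(-3)^j − 7·(-3)^j = 2·4^{j+1} − 3·(-3)^j = 2·4^{j+1} + (-3)^{j+1}.
By induction, a[k] = 2·4^k + (-3)^k for all k ≥ 1.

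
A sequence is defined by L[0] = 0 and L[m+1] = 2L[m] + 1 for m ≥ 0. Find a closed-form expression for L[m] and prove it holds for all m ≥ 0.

Claim: L[m] = 2^m − 1.

Base case: L[0] = 0, and 2^0 − 1 = 1 − 1 = 0.
Assume L[r] = 2^r − 1 for some r ≥ 0.
Then L[r+1] = 2L[r] + 1 = 2·(2^r − 1) + 1 = 2^{r+1} − 2 + 1 = 2^{r+1} − 1.
Hence L[m] = 2^m − 1 for every m ≥ 0, by induction.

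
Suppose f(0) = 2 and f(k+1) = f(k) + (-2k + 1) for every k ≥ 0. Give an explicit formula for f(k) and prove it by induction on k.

Claim: f(k) = -k^2 + 2k + 2.

Base case: f(0) = 2, and -0^2 + 2·0 + 2 = 2.
Assume f(m) = -m^2 + 2m + 2.
Then f(m+1) = f(m) + (-2m + 1) = (-m^2 + 2m + 2) + (-2m + 1) = -m^2 + 3,
and -(m+1)^2 + 2·(m+1) + 2 = -m^2 + 3.
This completes the inductive step, so f(k) = -k^2 + 2k + 2 for all k ≥ 0.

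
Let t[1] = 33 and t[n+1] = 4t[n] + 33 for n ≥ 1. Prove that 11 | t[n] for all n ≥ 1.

Base case: t[1] = 33 = 11·3, so 11 | t[1].
Assume 11 | t[k], so t[k] = 11s for some integer s.
Then t[k+1] = 4t[k] + 33 = 4·(11s) + 33 = 11(4s + 3), so 11 | t[k+1].
By induction, 11 | t[n] for all n ≥ 1.

11 | t[n]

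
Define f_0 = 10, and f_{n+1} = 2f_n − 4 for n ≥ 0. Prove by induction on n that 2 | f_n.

Base case: f_0 = 10 = 2·5, so 2 | f_0.
Assume 2 | f_j, so f_j = 2t for some integer t.
Then f_{j+1} = 2f_j − 4 = 2·(2t) − 4 = 2(2t − 2), so 2 | f_{j+1}.
This completes the inductive step, so 2 | f_n for all n ≥ 0.

2 | f_n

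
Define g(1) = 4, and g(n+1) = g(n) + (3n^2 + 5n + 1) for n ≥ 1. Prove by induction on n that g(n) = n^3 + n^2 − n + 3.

Base case: g(1) = 4, and 1^3 + 1^2 − 1 + 3 = 4.
Assume g(k) = k^3 + k^2 − k + 3.
Then g(k+1) = g(k) + (3k^2 + 5k + 1) = (k^3 + k^2 − k + 3) + (3k^2 + 5k + 1) = k^3 + 4k^2 + 4k + 4,
and (k+1)^3 + (k+1)^2 − (k+1) + 3 = k^3 + 4k^2 + 4k + 4.
Hence g(n) = n^3 + n^2 − n + 3 for every n ≥ 1, by induction.

g(n) = n^3 + n^2 − n + 3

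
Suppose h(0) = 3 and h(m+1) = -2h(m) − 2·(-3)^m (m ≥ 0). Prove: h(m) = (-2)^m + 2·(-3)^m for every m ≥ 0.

Base case: h(0) = 3, and (-2)^0 + 2·(-3)^0 = 1 + 2 = 3.
Assume h(k) = (-2)^k + 2·(-3)^k for some k ≥ 0.
Then h(k+1) = -2h(k) − 2·(-3)^k = -2·((-2)^k + 2·(-3)^k) − 2·(-3)^k = (-2)^{k+1} − 4·(-3)^k − 2·(-3)^k = (-2)^{k+1} − 6·(-3)^k = (-2)^{k+1} + 2·(-3)^{k+1}.
By induction, h(m) = (-2)^m + 2·(-3)^m for all m ≥ 0.

h(m) = (-2)^m + 2·(-3)^m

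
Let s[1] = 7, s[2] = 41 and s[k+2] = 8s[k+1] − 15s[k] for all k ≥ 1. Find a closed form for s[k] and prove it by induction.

Claim: s[k] = 2·5^k − 3^k.

Base cases: s[1] = 7 and 2·5^1 − 3^1 = 7; s[2] = 41 and 2·5^2 − 3^2 = 41.
Assume s[i] = 2·5^i − 3^i for all 1 ≤ i ≤ j, where j ≥ 2.
Then s[j+1] = 8s[j] − 15s[j−1] = 8·(2·5^j − 3^j) − 15·(2·5^{j−1} − 3^{j−1}) = 2·(8·5 − 15)5^{j−1} − (8·3 − 15)3^{j−1} = 50·5^{j−1} − 9·3^{j−1} = 2·5^{j+1} − 3^{j+1}.
So the formula holds for j+1, and by strong induction s[k] = 2·5^k − 3^k for all k ≥ 1.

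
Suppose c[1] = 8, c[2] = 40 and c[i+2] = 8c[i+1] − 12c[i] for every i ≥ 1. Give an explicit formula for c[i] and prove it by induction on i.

Claim: c[i] = 2^i + 6^i.

Base cases: c[1] = 8 and 2^1 + 6^1 = 8; c[2] = 40 and 2^2 + 6^2 = 40.
Assume c[j] = 2^j + 6^j for all 1 ≤ j ≤ r, where r ≥ 2.
Then c[r+1] = 8c[r] − 12c[r−1] = 8·(2^r + 6^r) − 12·(2^{r−1} + 6^{r−1}) = (8·2 − 12)2^{r−1} + (8·6 − 12)6^{r−1} = 4·2^{r−1} + 36·6^{r−1} = 2^{r+1} + 6^{r+1}.
So the formula holds for r+1, and by strong induction c[i] = 2^i + 6^i for all i ≥ 1.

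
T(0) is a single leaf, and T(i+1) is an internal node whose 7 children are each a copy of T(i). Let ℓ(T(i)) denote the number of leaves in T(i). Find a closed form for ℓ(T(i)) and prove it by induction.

Claim: ℓ(T(i)) = 7^i.

Base case: ℓ(T(0)) = 1, and 7^0 = 1.
Assume ℓ(T(j)) = 7^j.
Then ℓ(T(j+1)) = 7·ℓ(T(j)) = 7·7^j = 7^{j+1}.
By induction, ℓ(T(i)) = 7^i for all i ≥ 0.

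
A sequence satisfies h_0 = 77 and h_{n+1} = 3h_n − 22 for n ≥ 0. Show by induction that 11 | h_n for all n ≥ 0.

Base case: h_0 = 77 = 11·7, so 11 | h_0.
Assume 11 | h_k, so h_k = 11t for some integer t.
Then h_{k+1} = 3h_k − 22 = 3·(11t) − 22 = 11(3t − 2), so 11 | h_{k+1}.
So the property holds for k+1, and by induction 11 | h_n for all n ≥ 0.

11 | h_n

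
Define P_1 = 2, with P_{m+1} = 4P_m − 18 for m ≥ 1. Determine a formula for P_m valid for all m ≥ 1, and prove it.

Claim: P_m = -4^m + 6.

Base case: P_1 = 2, and -4^1 + 6 = -4 + 6 = 2.
Assume P_j = -4^j + 6 for some j ≥ 1.
Then P_{j+1} = 4P_j − 18 = 4·(-4^j + 6) − 18 = -4^{j+1} + 24 − 18 = -4^{j+1} + 6.
So the formula holds for j+1, and by induction P_m = -4^m + 6 for all m ≥ 1.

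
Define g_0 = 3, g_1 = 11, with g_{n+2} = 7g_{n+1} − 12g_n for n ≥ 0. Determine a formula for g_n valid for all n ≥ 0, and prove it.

Claim: g_n = 3^n + 2·4^n.

Base cases: g_0 = 3 and 3^0 + 2·4^0 = 3; g_1 = 11 and 3^1 + 2·4^1 = 11.
Assume g_j = 3^j + 2·4^j for all 0 ≤ j ≤ m, where m ≥ 1.
Then g_{m+1} = 7g_m − 12g_{m−1} = 7·(3^m + 2·4^m) − 12·(3^{m−1} + 2·4^{m−1}) = (7·3 − 12)3^{m−1} + 2·(7·4 − 12)4^{m−1} = 9·3^{m−1} + 32·4^{m−1} = 3^{m+1} + 2·4^{m+1}.
Hence g_n = 3^n + 2·4^n for every n ≥ 0, by strong induction.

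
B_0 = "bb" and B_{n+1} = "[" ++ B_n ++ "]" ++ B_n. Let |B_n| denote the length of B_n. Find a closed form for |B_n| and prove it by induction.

Claim: |B_n| = 2^{n+2} − 2.

Base case: |B_0| = 2, and 2^{0+2} − 2 = 2.
Assume |B_k| = 2^{k+2} − 2.
Then |B_{k+1}| = 1 + |B_k| + 1 + |B_k| = 2|B_k| + 2 = 2(2^{k+2} − 2) + 2 = 2^{k+3} − 4 + 2 = 2^{k+3} − 2.
Hence |B_n| = 2^{n+2} − 2 for every n ≥ 0, by induction.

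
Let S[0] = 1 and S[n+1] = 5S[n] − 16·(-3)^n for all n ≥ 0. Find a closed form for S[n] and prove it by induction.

Claim: S[n] = -5^n + 2·(-3)^n.

Base case: S[0] = 1, and -5^0 + 2·(-3)^0 = -1 + 2 = 1.
Assume S[r] = -5^r + 2·(-3)^r for some r ≥ 0.
Then S[r+1] = 5S[r] − 16·(-3)^r = 5·(-5^r + 2·(-3)^r) − 16·(-3)^r = -5^{r+1} + 10·(-3)^r − 16·(-3)^r = -5^{r+1} − 6·(-3)^r = -5^{r+1} + 2·(-3)^{r+1}.
This completes the inductive step, so S[n] = -5^n + 2·(-3)^n for all n ≥ 0.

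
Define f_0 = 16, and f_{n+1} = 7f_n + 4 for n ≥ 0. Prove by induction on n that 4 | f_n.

Base case: f_0 = 16 = 4·4, so 4 | f_0.
Assume 4 | f_k, so f_k = 4t for some integer t.
Then f_{k+1} = 7f_k + 4 = 7·(4t) + 4 = 4(7t + 1), so 4 | f_{k+1}.
By induction, 4 | f_n for all n ≥ 0.

4 | f_n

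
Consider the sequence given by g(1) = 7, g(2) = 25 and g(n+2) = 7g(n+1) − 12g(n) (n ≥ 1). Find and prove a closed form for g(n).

Claim: g(n) = 3^n + 4^n.

Base cases: g(1) = 7 and 3^1 + 4^1 = 7; g(2) = 25 and 3^2 + 4^2 = 25.
Assume g(j) = 3^j + 4^j for all 1 ≤ j ≤ k, where k ≥ 2.
Then g(k+1) = 7g(k) − 12g(k−1) = 7·(3^k + 4^k) − 12·(3^{k−1} + 4^{k−1}) = (7·3 − 12)3^{k−1} + (7·4 − 12)4^{k−1} = 9·3^{k−1} + 16·4^{k−1} = 3^{k+1} + 4^{k+1}.
By strong induction, g(n) = 3^n + 4^n for all n ≥ 1.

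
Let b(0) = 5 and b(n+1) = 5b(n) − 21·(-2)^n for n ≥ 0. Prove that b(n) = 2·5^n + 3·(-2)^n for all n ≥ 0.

Base case: b(0) = 5, and 2·5^0 + 3·(-2)^0 = 2 + 3 = 5.
Assume b(r) = 2·5^r + 3·(-2)^r for some r ≥ 0.
Then b(r+1) = 5b(r) − 21·(-2)^r = 5·(2·5^r + 3·(-2)^r) − 21·(-2)^r = 2·5^{r+1} + 15·(-2)^r − 21·(-2)^r = 2·5^{r+1} − 6·(-2)^r = 2·5^{r+1} + 3·(-2)^{r+1}.
This completes the inductive step, so b(n) = 2·5^n + 3·(-2)^n for all n ≥ 0.

b(n) = 2·5^n + 3·(-2)^n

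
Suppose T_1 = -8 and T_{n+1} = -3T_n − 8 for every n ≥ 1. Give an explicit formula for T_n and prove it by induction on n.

Claim: T_n = 2·(-3)^n − 2.

Base case: T_1 = -8, and 2·(-3)^1 − 2 = -6 − 2 = -8.
Assume T_j = 2·(-3)^j − 2 for some j ≥ 1.
Then T_{j+1} = -3T_j − 8 = -3·(2·(-3)^j − 2) − 8 = -6·(-3)^j + 6 − 8 = 2·(-3)^{j+1} − 2.
By induction, T_n = 2·(-3)^n − 2 for all n ≥ 1.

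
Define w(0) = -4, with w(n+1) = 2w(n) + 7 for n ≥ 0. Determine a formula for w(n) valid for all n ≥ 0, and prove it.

Claim: w(n) = 3·2^n − 7.

Base case: w(0) = -4, and 3·2^0 − 7 = 3 − 7 = -4.
Assume w(r) = 3·2^r − 7 for some r ≥ 0.
Then w(r+1) = 2w(r) + 7 = 2·(3·2^r − 7) + 7 = 6·2^r − 14 + 7 = 3·2^{r+1} − 7.
By induction, w(n) = 3·2^n − 7 for all n ≥ 0.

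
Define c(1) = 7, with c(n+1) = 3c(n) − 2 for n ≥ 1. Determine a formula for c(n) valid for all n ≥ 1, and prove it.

Claim: c(n) = 2·3^n + 1.

Base case: c(1) = 7, and 2·3^1 + 1 = 6 + 1 = 7.
Assume c(j) = 2·3^j + 1 for some j ≥ 1.
Then c(j+1) = 3c(j) − 2 = 3·(2·3^j + 1) − 2 = 6·3^j + 3 − 2 = 2·3^{j+1} + 1.
This completes the inductive step, so c(n) = 2·3^n + 1 for all n ≥ 1.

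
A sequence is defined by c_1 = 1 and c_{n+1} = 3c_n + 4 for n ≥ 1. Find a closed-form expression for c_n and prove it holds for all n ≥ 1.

Claim: c_n = 3^n − 2.

Base case: c_1 = 1, and 3^1 − 2 = 3 − 2 = 1.
Assume c_r = 3^r − 2 for some r ≥ 1.
Then c_{r+1} = 3c_r + 4 = 3·(3^r − 2) + 4 = 3^{r+1} − 6 + 4 = 3^{r+1} − 2.
This completes the inductive step, so c_n = 3^n − 2 for all n ≥ 1.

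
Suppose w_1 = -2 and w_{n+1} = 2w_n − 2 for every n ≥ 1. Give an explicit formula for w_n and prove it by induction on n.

Claim: w_n = -2^{n+1} + 2.

Base case: w_1 = -2, and -2^{1+1} + 2 = -4 + 2 = -2.
Assume w_r = -2^{r+1} + 2 for some r ≥ 1.
Then w_{r+1} = 2w_r − 2 = 2·(-2^{r+1} + 2) − 2 = -2^{r+2} + 4 − 2 = -2^{r+2} + 2.
This completes the inductive step, so w_n = -2^{n+1} + 2 for all n ≥ 1.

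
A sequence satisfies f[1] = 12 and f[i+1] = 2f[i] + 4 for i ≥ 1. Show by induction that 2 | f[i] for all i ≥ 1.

Base case: f[1] = 12 = 2·6, so 2 | f[1].
Assume 2 | f[k], so f[k] = 2t for some integer t.
Then f[k+1] = 2f[k] + 4 = 2·(2t) + 4 = 2(2t + 2), so 2 | f[k+1].
Hence 2 | f[i] for every i ≥ 1, by induction.

2 | f[i]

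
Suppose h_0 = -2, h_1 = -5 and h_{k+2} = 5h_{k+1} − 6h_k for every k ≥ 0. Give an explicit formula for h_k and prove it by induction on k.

Claim: h_k = -3^k − 2^k.

Base cases: h_0 = -2 and -3^0 − 2^0 = -2; h_1 = -5 and -3^1 − 2^1 = -5.
Assume h_i = -3^i − 2^i for all 0 ≤ i ≤ j, where j ≥ 1.
Then h_{j+1} = 5h_j − 6h_{j−1} = 5·(-3^j − 2^j) − 6·(-3^{j−1} − 2^{j−1}) = -(5·3 − 6)3^{j−1} − (5·2 − 6)2^{j−1} = -9·3^{j−1} − 4·2^{j−1} = -3^{j+1} − 2^{j+1}.
So the formula holds for j+1, and by strong induction h_k = -3^k − 2^k for all k ≥ 0.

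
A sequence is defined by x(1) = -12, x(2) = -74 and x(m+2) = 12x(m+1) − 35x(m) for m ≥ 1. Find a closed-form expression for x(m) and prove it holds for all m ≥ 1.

Claim: x(m) = -7^m − 5^m.

Base cases: x(1) = -12 and -7^1 − 5^1 = -12; x(2) = -74 and -7^2 − 5^2 = -74.
Assume x(j) = -7^j − 5^j for all 1 ≤ j ≤ k, where k ≥ 2.
Then x(k+1) = 12x(k) − 35x(k−1) = 12·(-7^k − 5^k) − 35·(-7^{k−1} − 5^{k−1}) = -(12·7 − 35)7^{k−1} − (12·5 − 35)5^{k−1} = -49·7^{k−1} − 25·5^{k−1} = -7^{k+1} − 5^{k+1}.
This completes the inductive step, so x(m) = -7^m − 5^m for all m ≥ 1.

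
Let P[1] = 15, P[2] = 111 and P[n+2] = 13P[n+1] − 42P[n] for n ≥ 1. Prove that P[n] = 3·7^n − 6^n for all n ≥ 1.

Base cases: P[1] = 15 and 3·7^1 − 6^1 = 15; P[2] = 111 and 3·7^2 − 6^2 = 111.
Assume P[j] = 3·7^j − 6^j for all 1 ≤ j ≤ k, where k ≥ 2.
Then P[k+1] = 13P[k] − 42P[k−1] = 13·(3·7^k − 6^k) − 42·(3·7^{k−1} − 6^{k−1}) = 3·(13·7 − 42)7^{k−1} − (13·6 − 42)6^{k−1} = 147·7^{k−1} − 36·6^{k−1} = 3·7^{k+1} − 6^{k+1}.
By strong induction, P[n] = 3·7^n − 6^n for all n ≥ 1.

P[n] = 3·7^n − 6^n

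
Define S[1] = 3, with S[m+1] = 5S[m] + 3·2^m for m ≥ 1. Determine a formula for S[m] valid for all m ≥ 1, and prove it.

Claim: S[m] = 5^m − 2^m.

Base case: S[1] = 3, and 5^1 − 2^1 = 5 − 2 = 3.
Assume S[k] = 5^k − 2^k for some k ≥ 1.
Then S[k+1] = 5S[k] + 3·2^k = 5·(5^k − 2^k) + 3·2^k = 5^{k+1} − 5·2^k + 3·2^k = 5^{k+1} − 2·2^k = 5^{k+1} − 2^{k+1}.
By induction, S[m] = 5^m − 2^m for all m ≥ 1.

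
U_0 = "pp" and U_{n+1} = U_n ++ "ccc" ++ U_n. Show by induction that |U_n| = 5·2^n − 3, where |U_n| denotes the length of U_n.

Base case: |U_0| = 2, and 5·2^0 − 3 = 2.
Assume |U_r| = 5·2^r − 3.
Then |U_{r+1}| = |U_r| + 3 + |U_r| = 2|U_r| + 3 = 2(5·2^r − 3) + 3 = 5·2^{r+1} − 6 + 3 = 5·2^{r+1} − 3.
By induction, |U_n| = 5·2^n − 3 for all n ≥ 0.

|U_n| = 5·2^n − 3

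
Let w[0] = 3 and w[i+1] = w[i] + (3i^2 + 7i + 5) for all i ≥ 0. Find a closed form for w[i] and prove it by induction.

Claim: w[i] = i^3 + 2i^2 + 2i + 3.

Base case: w[0] = 3, and 0^3 + 2·0^2 + 2·0 + 3 = 3.
Assume w[m] = m^3 + 2m^2 + 2m + 3.
Then w[m+1] = w[m] + (3m^2 + 7m + 5) = (m^3 + 2m^2 + 2m + 3) + (3m^2 + 7m + 5) = m^3 + 5m^2 + 9m + 8,
and (m+1)^3 + 2·(m+1)^2 + 2·(m+1) + 3 = m^3 + 5m^2 + 9m + 8.
This completes the inductive step, so w[i] = i^3 + 2i^2 + 2i + 3 for all i ≥ 0.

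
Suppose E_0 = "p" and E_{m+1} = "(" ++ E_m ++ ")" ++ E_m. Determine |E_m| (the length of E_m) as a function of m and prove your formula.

Claim: |E_m| = 3·2^m − 2.

Base case: |E_0| = 1, and 3·2^0 − 2 = 1.
Assume |E_k| = 3·2^k − 2.
Then |E_{k+1}| = 1 + |E_k| + 1 + |E_k| = 2|E_k| + 2 = 2(3·2^k − 2) + 2 = 3·2^{k+1} − 4 + 2 = 3·2^{k+1} − 2.
So the formula holds for k+1, and by induction |E_m| = 3·2^m − 2 for all m ≥ 0.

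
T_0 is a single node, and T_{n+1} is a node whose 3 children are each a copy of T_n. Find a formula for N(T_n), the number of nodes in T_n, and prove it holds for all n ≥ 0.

Claim: N(T_n) = (3^{n+1} − 1)/2.

Base case: N(T_0) = 1, and (3^{0+1} − 1)/2 = 1.
Assume N(T_m) = (3^{m+1} − 1)/2.
Then N(T_{m+1}) = 1 + 3N(T_m) = 1 + 3·(3^{m+1} − 1)/2 = 1 + (3^{m+2} − 3)/2 = (2 + 3^{m+2} − 3)/2 = (3^{m+2} − 1)/2.
This completes the inductive step, so N(T_n) = (3^{n+1} − 1)/2 for all n ≥ 0.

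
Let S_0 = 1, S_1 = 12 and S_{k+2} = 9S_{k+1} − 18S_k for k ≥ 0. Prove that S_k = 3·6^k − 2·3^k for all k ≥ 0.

Base cases: S_0 = 1 and 3·6^0 − 2·3^0 = 1; S_1 = 12 and 3·6^1 − 2·3^1 = 12.
Assume S_i = 3·6^i − 2·3^i for all 0 ≤ i ≤ j, where j ≥ 1.
Then S_{j+1} = 9S_j − 18S_{j−1} = 9·(3·6^j − 2·3^j) − 18·(3·6^{j−1} − 2·3^{j−1}) = 3·(9·6 − 18)6^{j−1} − 2·(9·3 − 18)3^{j−1} = 108·6^{j−1} − 18·3^{j−1} = 3·6^{j+1} − 2·3^{j+1}.
This completes the inductive step, so S_k = 3·6^k − 2·3^k for all k ≥ 0.

S_k = 3·6^k − 2·3^k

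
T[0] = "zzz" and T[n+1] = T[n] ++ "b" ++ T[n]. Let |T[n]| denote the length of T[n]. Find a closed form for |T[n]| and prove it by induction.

Claim: |T[n]| = 2^{n+2} − 1.

Base case: |T[0]| = 3, and 2^{0+2} − 1 = 3.
Assume |T[k]| = 2^{k+2} − 1.
Then |T[k+1]| = |T[k]| + 1 + |T[k]| = 2|T[k]| + 1 = 2(2^{k+2} − 1) + 1 = 2^{k+3} − 2 + 1 = 2^{k+3} − 1.
Hence |T[n]| = 2^{n+2} − 1 for every n ≥ 0, by induction.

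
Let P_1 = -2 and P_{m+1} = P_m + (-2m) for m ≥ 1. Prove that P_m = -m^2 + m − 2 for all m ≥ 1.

Base case: P_1 = -2, and -1^2 + 1 − 2 = -2.
Assume P_k = -k^2 + k − 2.
Then P_{k+1} = P_k + (-2k) = (-k^2 + k − 2) + (-2k) = -k^2 − k − 2,
and -(k+1)^2 + (k+1) − 2 = -k^2 − k − 2.
Hence P_m = -m^2 + m − 2 for every m ≥ 1, by induction.

P_m = -m^2 + m − 2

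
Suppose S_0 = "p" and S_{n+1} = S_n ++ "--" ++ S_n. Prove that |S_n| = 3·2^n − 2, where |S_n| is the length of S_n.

Base case: |S_0| = 1, and 3·2^0 − 2 = 1.
Assume |S_m| = 3·2^m − 2.
Then |S_{m+1}| = |S_m| + 2 + |S_m| = 2|S_m| + 2 = 2(3·2^m − 2) + 2 = 3·2^{m+1} − 4 + 2 = 3·2^{m+1} − 2.
This completes the inductive step, so |S_n| = 3·2^n − 2 for all n ≥ 0.

|S_n| = 3·2^n − 2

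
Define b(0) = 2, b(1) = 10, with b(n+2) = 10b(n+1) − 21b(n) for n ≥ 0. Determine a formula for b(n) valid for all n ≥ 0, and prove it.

Claim: b(n) = 7^n + 3^n.

Base cases: b(0) = 2 and 7^0 + 3^0 = 2; b(1) = 10 and 7^1 + 3^1 = 10.
Assume b(j) = 7^j + 3^j for all 0 ≤ j ≤ r, where r ≥ 1.
Then b(r+1) = 10b(r) − 21b(r−1) = 10·(7^r + 3^r) − 21·(7^{r−1} + 3^{r−1}) = (10·7 − 21)7^{r−1} + (10·3 − 21)3^{r−1} = 49·7^{r−1} + 9·3^{r−1} = 7^{r+1} + 3^{r+1}.
By strong induction, b(n) = 7^n + 3^n for all n ≥ 0.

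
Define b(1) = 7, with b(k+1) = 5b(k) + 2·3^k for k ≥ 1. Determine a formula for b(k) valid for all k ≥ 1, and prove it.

Claim: b(k) = 2·5^k − 3^k.

Base case: b(1) = 7, and 2·5^1 − 3^1 = 10 − 3 = 7.
Assume b(r) = 2·5^r − 3^r for some r ≥ 1.
Then b(r+1) = 5b(r) + 2·3^r = 5·(2·5^r − 3^r) + 2·3^r = 2·5^{r+1} − 5·3^r + 2·3^r = 2·5^{r+1} − 3·3^r = 2·5^{r+1} − 3^{r+1}.
This completes the inductive step, so b(k) = 2·5^k − 3^k for all k ≥ 1.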